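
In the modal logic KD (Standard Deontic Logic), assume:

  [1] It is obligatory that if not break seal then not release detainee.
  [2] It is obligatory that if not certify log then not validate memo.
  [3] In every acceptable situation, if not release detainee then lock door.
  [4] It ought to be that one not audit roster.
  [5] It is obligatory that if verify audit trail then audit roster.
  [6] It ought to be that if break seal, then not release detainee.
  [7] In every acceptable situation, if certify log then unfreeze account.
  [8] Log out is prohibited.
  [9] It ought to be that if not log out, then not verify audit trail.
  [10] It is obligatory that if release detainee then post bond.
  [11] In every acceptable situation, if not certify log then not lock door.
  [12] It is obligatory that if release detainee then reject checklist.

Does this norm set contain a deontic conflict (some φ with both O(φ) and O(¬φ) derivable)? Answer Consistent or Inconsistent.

Premise 5 is O(verify_audit_trail → audit_roster), but O(verify_audit_trail) is not derivable from the premises, so it does not yield O(audit_roster).
So O(audit_roster) is not derivable, and the apparent clash with O(¬audit_roster) does not arise.
A world satisfying every obligation exists (e.g. audit_roster=false, break_seal=false, certify_log=true, lock_door=true, log_out=false, post_bond=false, reject_checklist=false, release_detainee=false, unfreeze_account=true, validate_memo=false, verify_audit_trail=false); no atom is both obligatory and forbidden, so the set is consistent.

Consistent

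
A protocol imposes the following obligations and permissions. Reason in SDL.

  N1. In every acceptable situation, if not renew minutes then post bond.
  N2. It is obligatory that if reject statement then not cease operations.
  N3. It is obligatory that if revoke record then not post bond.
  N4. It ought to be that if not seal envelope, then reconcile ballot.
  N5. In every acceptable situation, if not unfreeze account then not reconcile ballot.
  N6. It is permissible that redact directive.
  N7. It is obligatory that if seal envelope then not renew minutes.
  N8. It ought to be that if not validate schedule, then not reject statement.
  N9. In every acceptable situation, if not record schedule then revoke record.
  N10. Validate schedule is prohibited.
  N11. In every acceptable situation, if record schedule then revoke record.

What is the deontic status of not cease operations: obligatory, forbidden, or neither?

Premise 2 is O(reject_statement → ¬cease_operations), but O(reject_statement) is not derivable from the premises, so it does not yield O(¬cease_operations).
No premise or chain of K-axiom applications forces O(¬cease_operations), and none forces O(cease_operations). So ¬cease_operations is neither obligatory nor forbidden under these norms.

Neither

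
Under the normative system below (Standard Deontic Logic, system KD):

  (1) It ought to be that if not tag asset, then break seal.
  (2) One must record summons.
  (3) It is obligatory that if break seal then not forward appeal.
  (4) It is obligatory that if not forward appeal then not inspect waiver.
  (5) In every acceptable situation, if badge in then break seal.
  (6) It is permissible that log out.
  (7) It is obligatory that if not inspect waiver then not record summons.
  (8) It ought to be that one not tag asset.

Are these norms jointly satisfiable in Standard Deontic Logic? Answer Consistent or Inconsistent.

Inconsistent

Premise 8 states O(¬tag_asset) outright.
Applying K to premise 1 (O(¬tag_asset → break_seal)) and O(¬tag_asset) yields O(break_seal).
Applying K to premise 3 (O(break_seal → ¬forward_appeal)) and O(break_seal) yields O(¬forward_appeal).
Applying K to premise 4 (O(¬forward_appeal → ¬inspect_waiver)) and O(¬forward_appeal) yields O(¬inspect_waiver).
Premise 7 is O(¬inspect_waiver → ¬record_summons); since O(¬inspect_waiver), deontic closure gives O(¬record_summons).
However, premise 2 gives O(record_summons).
We now have both O(¬record_summons) and O(record_summons) — record_summons is simultaneously obligatory and forbidden, violating the D-axiom.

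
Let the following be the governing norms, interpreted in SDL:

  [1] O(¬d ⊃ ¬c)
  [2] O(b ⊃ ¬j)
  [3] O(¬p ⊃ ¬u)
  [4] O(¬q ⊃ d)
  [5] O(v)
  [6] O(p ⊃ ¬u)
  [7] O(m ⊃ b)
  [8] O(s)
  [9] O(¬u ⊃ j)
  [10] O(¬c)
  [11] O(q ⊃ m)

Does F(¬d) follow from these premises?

Premises 6 and 3 cover both cases: O(p ⊃ ¬u) and O(¬p ⊃ ¬u). Since p ∨ ¬p is a tautology, O(¬u) follows.
Premise 9 is O(¬u ⊃ j); since O(¬u), deontic closure gives O(j).
Premise 2, O(b ⊃ ¬j), contraposes to O(j ⊃ ¬b); with O(j) we get O(¬b).
Premise 7 is O(m ⊃ b); contrapositively O(¬b ⊃ ¬m). Since O(¬b) holds, K gives O(¬m).
The contrapositive of premise 11 (O(q ⊃ m)) is O(¬m ⊃ ¬q), and O(¬m) is already established, so O(¬q).
From O(¬q) and premise 4, O(¬q ⊃ d), we obtain O(d).
Premises 1, 5, 8, 10 do not contribute to this derivation.
So O(d) holds, i.e. F(¬d). The claim follows.

Yes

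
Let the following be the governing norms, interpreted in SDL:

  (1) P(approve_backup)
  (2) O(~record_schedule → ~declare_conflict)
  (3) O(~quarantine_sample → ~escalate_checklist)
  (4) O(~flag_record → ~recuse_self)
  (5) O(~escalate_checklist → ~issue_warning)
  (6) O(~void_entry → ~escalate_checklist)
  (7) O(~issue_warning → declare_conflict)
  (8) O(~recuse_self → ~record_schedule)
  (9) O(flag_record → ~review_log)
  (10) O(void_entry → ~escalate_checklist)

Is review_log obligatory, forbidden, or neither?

By case analysis on ~void_entry: premise 6 gives O(~void_entry → ~escalate_checklist) and premise 10 gives O(void_entry → ~escalate_checklist), so O(~escalate_checklist) either way.
With premise 5, O(~escalate_checklist → ~issue_warning), the K-axiom yields O(~issue_warning).
With premise 7, O(~issue_warning → declare_conflict), the K-axiom yields O(declare_conflict).
Premise 2, O(~record_schedule → ~declare_conflict), contraposes to O(declare_conflict → record_schedule); with O(declare_conflict) we get O(record_schedule).
The contrapositive of premise 8 (O(~recuse_self → ~record_schedule)) is O(record_schedule → recuse_self), and O(record_schedule) is already established, so O(recuse_self).
Premise 4, O(~flag_record → ~recuse_self), contraposes to O(recuse_self → flag_record); with O(recuse_self) we get O(flag_record).
Premise 9 is O(flag_record → ~review_log); since O(flag_record), deontic closure gives O(~review_log).
Premises 1, 3 do not contribute to this derivation.
Thus O(~review_log), which is F(review_log): review_log is forbidden.

Forbidden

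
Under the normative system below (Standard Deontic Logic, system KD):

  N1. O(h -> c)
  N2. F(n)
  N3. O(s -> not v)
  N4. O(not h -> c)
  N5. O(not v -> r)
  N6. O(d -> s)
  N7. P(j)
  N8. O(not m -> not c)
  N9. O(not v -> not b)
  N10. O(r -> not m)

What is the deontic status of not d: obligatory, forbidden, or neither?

Obligatory

By case analysis on h: premise 1 gives O(h -> c) and premise 4 gives O(not h -> c), so O(c) either way.
Premise 8, O(not m -> not c), contraposes to O(c -> m); with O(c) we get O(m).
Premise 10, O(r -> not m), contraposes to O(m -> not r); with O(m) we get O(not r).
Premise 5, O(not v -> r), contraposes to O(not r -> v); with O(not r) we get O(v).
The contrapositive of premise 3 (O(s -> not v)) is O(v -> not s), and O(v) is already established, so O(not s).
Premise 6 is O(d -> s); contrapositively O(not s -> not d). Since O(not s) holds, K gives O(not d).
Premises 2, 7, 9 do not contribute to this derivation.
Hence not d is obligatory.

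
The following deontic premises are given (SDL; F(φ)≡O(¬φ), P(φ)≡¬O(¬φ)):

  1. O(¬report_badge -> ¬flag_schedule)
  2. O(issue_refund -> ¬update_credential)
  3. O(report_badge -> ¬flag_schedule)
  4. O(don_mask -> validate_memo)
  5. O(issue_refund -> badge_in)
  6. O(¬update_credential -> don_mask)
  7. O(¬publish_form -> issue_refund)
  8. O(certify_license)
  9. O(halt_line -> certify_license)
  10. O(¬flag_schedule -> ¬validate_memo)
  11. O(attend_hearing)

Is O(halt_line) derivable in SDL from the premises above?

No

Premise 9 is O(halt_line -> certify_license); even if O(certify_license) held, inferring O(halt_line) would be affirming the consequent — invalid.
No other premise forces O(halt_line). An ideal world satisfying every premise can still have halt_line false, so O(halt_line) is not derivable.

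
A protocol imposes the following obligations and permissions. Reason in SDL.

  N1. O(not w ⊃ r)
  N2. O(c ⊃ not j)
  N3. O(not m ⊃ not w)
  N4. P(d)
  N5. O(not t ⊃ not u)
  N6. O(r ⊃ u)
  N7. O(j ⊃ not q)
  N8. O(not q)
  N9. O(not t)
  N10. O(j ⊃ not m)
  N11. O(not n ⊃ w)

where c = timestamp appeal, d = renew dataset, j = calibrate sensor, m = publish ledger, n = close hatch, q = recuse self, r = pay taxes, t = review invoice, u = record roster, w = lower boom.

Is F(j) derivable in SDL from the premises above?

Yes

Premise 9 states O(not t) outright.
Premise 5 is O(not t ⊃ not u); since O(not t), deontic closure gives O(not u).
Premise 6, O(r ⊃ u), contraposes to O(not u ⊃ not r); with O(not u) we get O(not r).
The contrapositive of premise 1 (O(not w ⊃ r)) is O(not r ⊃ w), and O(not r) is already established, so O(w).
The contrapositive of premise 3 (O(not m ⊃ not w)) is O(w ⊃ m), and O(w) is already established, so O(m).
The contrapositive of premise 10 (O(j ⊃ not m)) is O(m ⊃ not j), and O(m) is already established, so O(not j).
Premises 2, 4, 7, 8, 11 do not contribute to this derivation.
So O(not j) holds, i.e. F(j). The claim follows.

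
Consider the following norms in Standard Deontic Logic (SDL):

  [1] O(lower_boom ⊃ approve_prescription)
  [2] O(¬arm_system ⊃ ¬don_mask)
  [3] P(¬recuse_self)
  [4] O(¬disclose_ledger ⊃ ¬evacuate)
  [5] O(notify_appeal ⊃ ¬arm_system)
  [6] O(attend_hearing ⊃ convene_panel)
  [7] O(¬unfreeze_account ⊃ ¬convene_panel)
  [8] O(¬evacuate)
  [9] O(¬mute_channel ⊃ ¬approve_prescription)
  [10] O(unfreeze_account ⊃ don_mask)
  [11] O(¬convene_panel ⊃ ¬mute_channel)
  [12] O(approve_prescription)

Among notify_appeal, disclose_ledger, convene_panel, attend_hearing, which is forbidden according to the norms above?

notify_appeal

Premise 12 gives O(approve_prescription).
The contrapositive of premise 9 (O(¬mute_channel ⊃ ¬approve_prescription)) is O(approve_prescription ⊃ mute_channel), and O(approve_prescription) is already established, so O(mute_channel).
Premise 11 is O(¬convene_panel ⊃ ¬mute_channel); contrapositively O(mute_channel ⊃ convene_panel). Since O(mute_channel) holds, K gives O(convene_panel).
Premise 7, O(¬unfreeze_account ⊃ ¬convene_panel), contraposes to O(convene_panel ⊃ unfreeze_account); with O(convene_panel) we get O(unfreeze_account).
Applying K to premise 10 (O(unfreeze_account ⊃ don_mask)) and O(unfreeze_account) yields O(don_mask).
Premise 2, O(¬arm_system ⊃ ¬don_mask), contraposes to O(don_mask ⊃ arm_system); with O(don_mask) we get O(arm_system).
Premise 5, O(notify_appeal ⊃ ¬arm_system), contraposes to O(arm_system ⊃ ¬notify_appeal); with O(arm_system) we get O(¬notify_appeal).
So O(¬notify_appeal) holds, i.e. notify_appeal is forbidden. None of the other listed options is forbidden under the premises.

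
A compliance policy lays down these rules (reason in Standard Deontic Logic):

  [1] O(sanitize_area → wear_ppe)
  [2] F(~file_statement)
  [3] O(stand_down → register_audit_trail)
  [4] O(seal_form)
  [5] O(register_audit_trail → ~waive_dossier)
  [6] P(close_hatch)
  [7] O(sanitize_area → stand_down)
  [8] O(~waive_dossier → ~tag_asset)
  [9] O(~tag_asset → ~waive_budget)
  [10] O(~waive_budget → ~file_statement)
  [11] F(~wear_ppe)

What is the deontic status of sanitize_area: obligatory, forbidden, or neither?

Forbidden

Premise 2 is F(~file_statement), i.e. O(file_statement).
Premise 10 is O(~waive_budget → ~file_statement); contrapositively O(file_statement → waive_budget). Since O(file_statement) holds, K gives O(waive_budget).
Premise 9, O(~tag_asset → ~waive_budget), contraposes to O(waive_budget → tag_asset); with O(waive_budget) we get O(tag_asset).
Premise 8 is O(~waive_dossier → ~tag_asset); contrapositively O(tag_asset → waive_dossier). Since O(tag_asset) holds, K gives O(waive_dossier).
The contrapositive of premise 5 (O(register_audit_trail → ~waive_dossier)) is O(waive_dossier → ~register_audit_trail), and O(waive_dossier) is already established, so O(~register_audit_trail).
Premise 3 is O(stand_down → register_audit_trail); contrapositively O(~register_audit_trail → ~stand_down). Since O(~register_audit_trail) holds, K gives O(~stand_down).
The contrapositive of premise 7 (O(sanitize_area → stand_down)) is O(~stand_down → ~sanitize_area), and O(~stand_down) is already established, so O(~sanitize_area).
Premises 1, 4, 6, 11 do not contribute to this derivation.
Thus O(~sanitize_area), which is F(sanitize_area): sanitize_area is forbidden.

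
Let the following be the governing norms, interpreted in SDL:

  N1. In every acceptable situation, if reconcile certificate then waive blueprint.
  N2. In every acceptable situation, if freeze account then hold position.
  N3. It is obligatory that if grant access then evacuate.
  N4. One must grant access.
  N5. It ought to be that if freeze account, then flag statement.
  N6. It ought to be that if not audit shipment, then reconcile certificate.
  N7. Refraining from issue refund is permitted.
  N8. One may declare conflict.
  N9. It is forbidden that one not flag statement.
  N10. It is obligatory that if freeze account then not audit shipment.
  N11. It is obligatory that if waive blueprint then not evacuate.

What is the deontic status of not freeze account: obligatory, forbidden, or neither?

Obligatory

Premise 4 gives O(grant_access).
With premise 3, O(grant_access → evacuate), the K-axiom yields O(evacuate).
Premise 11 is O(waive_blueprint → ¬evacuate); contrapositively O(evacuate → ¬waive_blueprint). Since O(evacuate) holds, K gives O(¬waive_blueprint).
Premise 1 is O(reconcile_certificate → waive_blueprint); contrapositively O(¬waive_blueprint → ¬reconcile_certificate). Since O(¬waive_blueprint) holds, K gives O(¬reconcile_certificate).
The contrapositive of premise 6 (O(¬audit_shipment → reconcile_certificate)) is O(¬reconcile_certificate → audit_shipment), and O(¬reconcile_certificate) is already established, so O(audit_shipment).
The contrapositive of premise 10 (O(freeze_account → ¬audit_shipment)) is O(audit_shipment → ¬freeze_account), and O(audit_shipment) is already established, so O(¬freeze_account).
Premises 2, 5, 7, 8, 9 do not contribute to this derivation.
Hence ¬freeze_account is obligatory.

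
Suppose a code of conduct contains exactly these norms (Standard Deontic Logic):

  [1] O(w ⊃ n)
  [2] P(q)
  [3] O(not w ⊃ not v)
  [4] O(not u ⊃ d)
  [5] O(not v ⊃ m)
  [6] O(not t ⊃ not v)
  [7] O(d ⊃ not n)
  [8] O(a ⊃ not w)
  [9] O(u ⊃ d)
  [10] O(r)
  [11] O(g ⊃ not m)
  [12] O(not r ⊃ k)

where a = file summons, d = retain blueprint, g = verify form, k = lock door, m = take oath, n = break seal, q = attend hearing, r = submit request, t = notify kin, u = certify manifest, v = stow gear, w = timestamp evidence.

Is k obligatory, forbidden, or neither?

Neither

Premise 12 is O(not r ⊃ k), but O(not r) is not derivable from the premises, so it does not yield O(k).
No premise or chain of K-axiom applications forces O(k), and none forces O(not k). So k is neither obligatory nor forbidden under these norms.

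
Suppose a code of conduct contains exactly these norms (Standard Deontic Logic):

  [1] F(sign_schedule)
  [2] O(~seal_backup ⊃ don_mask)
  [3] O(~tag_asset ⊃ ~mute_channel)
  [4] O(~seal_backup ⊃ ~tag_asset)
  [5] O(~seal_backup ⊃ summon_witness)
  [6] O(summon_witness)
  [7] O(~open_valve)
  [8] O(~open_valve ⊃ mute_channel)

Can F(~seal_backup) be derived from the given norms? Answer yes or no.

Yes

Premise 7 states O(~open_valve) outright.
With premise 8, O(~open_valve ⊃ mute_channel), the K-axiom yields O(mute_channel).
The contrapositive of premise 3 (O(~tag_asset ⊃ ~mute_channel)) is O(mute_channel ⊃ tag_asset), and O(mute_channel) is already established, so O(tag_asset).
Premise 4, O(~seal_backup ⊃ ~tag_asset), contraposes to O(tag_asset ⊃ seal_backup); with O(tag_asset) we get O(seal_backup).
Premises 1, 2, 5, 6 do not contribute to this derivation.
So O(seal_backup) holds, i.e. F(~seal_backup). The claim follows.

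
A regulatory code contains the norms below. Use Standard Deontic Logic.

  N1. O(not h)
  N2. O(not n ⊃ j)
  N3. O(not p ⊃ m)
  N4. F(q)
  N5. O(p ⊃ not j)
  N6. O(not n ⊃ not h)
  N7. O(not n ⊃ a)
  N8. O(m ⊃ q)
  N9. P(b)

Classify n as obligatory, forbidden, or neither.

F(q) at premise 4 means O(not q).
The contrapositive of premise 8 (O(m ⊃ q)) is O(not q ⊃ not m), and O(not q) is already established, so O(not m).
Premise 3 is O(not p ⊃ m); contrapositively O(not m ⊃ p). Since O(not m) holds, K gives O(p).
With premise 5, O(p ⊃ not j), the K-axiom yields O(not j).
Premise 2, O(not n ⊃ j), contraposes to O(not j ⊃ n); with O(not j) we get O(n).
Premises 1, 6, 7, 9 do not contribute to this derivation.
Hence n is obligatory.

Obligatory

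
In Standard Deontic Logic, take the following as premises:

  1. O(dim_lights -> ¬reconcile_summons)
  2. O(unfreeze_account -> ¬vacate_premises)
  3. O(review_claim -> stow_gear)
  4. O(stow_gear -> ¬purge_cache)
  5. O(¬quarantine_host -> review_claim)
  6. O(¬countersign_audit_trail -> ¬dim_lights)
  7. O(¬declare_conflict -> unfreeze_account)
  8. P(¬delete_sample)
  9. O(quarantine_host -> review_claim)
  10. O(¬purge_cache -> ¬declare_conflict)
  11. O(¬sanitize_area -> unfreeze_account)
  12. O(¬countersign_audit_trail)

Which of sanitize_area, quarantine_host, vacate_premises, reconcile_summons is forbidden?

Premises 5 and 9 are O(¬quarantine_host -> review_claim) and O(quarantine_host -> review_claim); every ideal world satisfies ¬quarantine_host or quarantine_host, so in either case review_claim holds — hence O(review_claim).
From O(review_claim) and premise 3, O(review_claim -> stow_gear), we obtain O(stow_gear).
With premise 4, O(stow_gear -> ¬purge_cache), the K-axiom yields O(¬purge_cache).
With premise 10, O(¬purge_cache -> ¬declare_conflict), the K-axiom yields O(¬declare_conflict).
From O(¬declare_conflict) and premise 7, O(¬declare_conflict -> unfreeze_account), we obtain O(unfreeze_account).
With premise 2, O(unfreeze_account -> ¬vacate_premises), the K-axiom yields O(¬vacate_premises).
So O(¬vacate_premises) holds, i.e. vacate_premises is forbidden. None of the other listed options is forbidden under the premises.

vacate_premises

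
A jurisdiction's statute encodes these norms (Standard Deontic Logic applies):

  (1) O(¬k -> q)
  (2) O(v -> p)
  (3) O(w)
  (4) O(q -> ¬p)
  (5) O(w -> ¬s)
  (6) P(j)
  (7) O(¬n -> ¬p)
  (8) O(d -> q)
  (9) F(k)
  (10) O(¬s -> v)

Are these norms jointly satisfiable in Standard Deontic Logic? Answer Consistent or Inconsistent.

Premise 9, F(k), is equivalent to O(¬k).
Applying K to premise 1 (O(¬k -> q)) and O(¬k) yields O(q).
With premise 4, O(q -> ¬p), the K-axiom yields O(¬p).
The contrapositive of premise 2 (O(v -> p)) is O(¬p -> ¬v), and O(¬p) is already established, so O(¬v).
Premise 10 is O(¬s -> v); contrapositively O(¬v -> s). Since O(¬v) holds, K gives O(s).
Premise 5, O(w -> ¬s), contraposes to O(s -> ¬w); with O(s) we get O(¬w).
Yet premise 3 states O(w).
We now have both O(¬w) and O(w) — w is simultaneously obligatory and forbidden, violating the D-axiom.

Inconsistent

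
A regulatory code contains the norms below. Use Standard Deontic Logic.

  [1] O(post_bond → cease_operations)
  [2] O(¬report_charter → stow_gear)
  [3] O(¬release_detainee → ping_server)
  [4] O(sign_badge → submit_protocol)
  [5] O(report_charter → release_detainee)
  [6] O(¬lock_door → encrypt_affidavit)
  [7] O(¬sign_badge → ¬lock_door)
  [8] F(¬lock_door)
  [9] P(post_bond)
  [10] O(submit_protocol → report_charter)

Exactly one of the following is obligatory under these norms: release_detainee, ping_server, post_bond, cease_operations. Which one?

F(¬lock_door) at premise 8 means O(lock_door).
The contrapositive of premise 7 (O(¬sign_badge → ¬lock_door)) is O(lock_door → sign_badge), and O(lock_door) is already established, so O(sign_badge).
Premise 4 is O(sign_badge → submit_protocol); since O(sign_badge), deontic closure gives O(submit_protocol).
Applying K to premise 10 (O(submit_protocol → report_charter)) and O(submit_protocol) yields O(report_charter).
Premise 5 is O(report_charter → release_detainee); since O(report_charter), deontic closure gives O(release_detainee).
So O(release_detainee) holds — release_detainee is obligatory. None of the other listed options is made obligatory by any chain of premises.

release_detainee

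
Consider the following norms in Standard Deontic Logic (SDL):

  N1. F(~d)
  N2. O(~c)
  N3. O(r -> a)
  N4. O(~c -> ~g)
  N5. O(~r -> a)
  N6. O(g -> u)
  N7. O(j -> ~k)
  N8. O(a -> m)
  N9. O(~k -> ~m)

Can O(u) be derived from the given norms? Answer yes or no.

Premise 6 is O(g -> u), but O(g) is not derivable from the premises, so it does not yield O(u).
No other premise forces O(u). An ideal world satisfying every premise can still have u false, so O(u) is not derivable.

No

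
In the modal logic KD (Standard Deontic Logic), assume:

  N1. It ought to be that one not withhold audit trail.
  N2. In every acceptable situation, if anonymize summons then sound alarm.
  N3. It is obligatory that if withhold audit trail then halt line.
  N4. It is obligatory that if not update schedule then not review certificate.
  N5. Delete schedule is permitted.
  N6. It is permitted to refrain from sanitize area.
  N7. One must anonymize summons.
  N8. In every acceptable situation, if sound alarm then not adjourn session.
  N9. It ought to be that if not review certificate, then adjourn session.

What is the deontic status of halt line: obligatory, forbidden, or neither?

Neither

Premise 3 is O(withhold_audit_trail → halt_line), but O(withhold_audit_trail) is not derivable from the premises, so it does not yield O(halt_line).
No premise or chain of K-axiom applications forces O(halt_line), and none forces O(¬halt_line). So halt_line is neither obligatory nor forbidden under these norms.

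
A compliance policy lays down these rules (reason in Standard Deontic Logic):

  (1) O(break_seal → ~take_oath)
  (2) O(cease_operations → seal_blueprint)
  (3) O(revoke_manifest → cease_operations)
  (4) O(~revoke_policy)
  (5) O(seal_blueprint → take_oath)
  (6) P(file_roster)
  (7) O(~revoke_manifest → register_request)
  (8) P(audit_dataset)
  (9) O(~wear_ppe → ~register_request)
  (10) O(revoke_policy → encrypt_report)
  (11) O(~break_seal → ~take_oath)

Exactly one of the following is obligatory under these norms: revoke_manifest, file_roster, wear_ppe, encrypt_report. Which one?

Premises 1 and 11 cover both cases: O(break_seal → ~take_oath) and O(~break_seal → ~take_oath). Since break_seal ∨ ~break_seal is a tautology, O(~take_oath) follows.
Premise 5 is O(seal_blueprint → take_oath); contrapositively O(~take_oath → ~seal_blueprint). Since O(~take_oath) holds, K gives O(~seal_blueprint).
Premise 2 is O(cease_operations → seal_blueprint); contrapositively O(~seal_blueprint → ~cease_operations). Since O(~seal_blueprint) holds, K gives O(~cease_operations).
The contrapositive of premise 3 (O(revoke_manifest → cease_operations)) is O(~cease_operations → ~revoke_manifest), and O(~cease_operations) is already established, so O(~revoke_manifest).
From O(~revoke_manifest) and premise 7, O(~revoke_manifest → register_request), we obtain O(register_request).
The contrapositive of premise 9 (O(~wear_ppe → ~register_request)) is O(register_request → wear_ppe), and O(register_request) is already established, so O(wear_ppe).
So O(wear_ppe) holds — wear_ppe is obligatory. None of the other listed options is made obligatory by any chain of premises.

wear_ppe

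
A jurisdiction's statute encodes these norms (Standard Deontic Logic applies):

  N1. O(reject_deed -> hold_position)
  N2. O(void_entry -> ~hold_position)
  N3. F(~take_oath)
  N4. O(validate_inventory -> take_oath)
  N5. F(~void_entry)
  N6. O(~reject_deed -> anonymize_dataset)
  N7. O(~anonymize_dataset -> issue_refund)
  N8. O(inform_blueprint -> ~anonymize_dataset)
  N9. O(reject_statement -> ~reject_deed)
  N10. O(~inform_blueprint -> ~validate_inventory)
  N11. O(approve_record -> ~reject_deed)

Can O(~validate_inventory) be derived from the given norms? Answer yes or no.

Premise 5, F(~void_entry), is equivalent to O(void_entry).
Applying K to premise 2 (O(void_entry -> ~hold_position)) and O(void_entry) yields O(~hold_position).
Premise 1, O(reject_deed -> hold_position), contraposes to O(~hold_position -> ~reject_deed); with O(~hold_position) we get O(~reject_deed).
Applying K to premise 6 (O(~reject_deed -> anonymize_dataset)) and O(~reject_deed) yields O(anonymize_dataset).
The contrapositive of premise 8 (O(inform_blueprint -> ~anonymize_dataset)) is O(anonymize_dataset -> ~inform_blueprint), and O(anonymize_dataset) is already established, so O(~inform_blueprint).
From O(~inform_blueprint) and premise 10, O(~inform_blueprint -> ~validate_inventory), we obtain O(~validate_inventory).
Premises 3, 4, 7, 9, 11 do not contribute to this derivation.
So O(~validate_inventory) follows.

Yes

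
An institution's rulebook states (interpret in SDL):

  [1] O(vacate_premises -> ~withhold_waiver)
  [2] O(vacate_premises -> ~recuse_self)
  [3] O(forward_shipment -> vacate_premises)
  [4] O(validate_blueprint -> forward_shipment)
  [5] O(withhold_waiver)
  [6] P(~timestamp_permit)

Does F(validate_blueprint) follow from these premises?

Premise 5 states O(withhold_waiver) outright.
The contrapositive of premise 1 (O(vacate_premises -> ~withhold_waiver)) is O(withhold_waiver -> ~vacate_premises), and O(withhold_waiver) is already established, so O(~vacate_premises).
Premise 3, O(forward_shipment -> vacate_premises), contraposes to O(~vacate_premises -> ~forward_shipment); with O(~vacate_premises) we get O(~forward_shipment).
Premise 4, O(validate_blueprint -> forward_shipment), contraposes to O(~forward_shipment -> ~validate_blueprint); with O(~forward_shipment) we get O(~validate_blueprint).
Premises 2, 6 do not contribute to this derivation.
So O(~validate_blueprint) holds, i.e. F(validate_blueprint). The claim follows.

Yes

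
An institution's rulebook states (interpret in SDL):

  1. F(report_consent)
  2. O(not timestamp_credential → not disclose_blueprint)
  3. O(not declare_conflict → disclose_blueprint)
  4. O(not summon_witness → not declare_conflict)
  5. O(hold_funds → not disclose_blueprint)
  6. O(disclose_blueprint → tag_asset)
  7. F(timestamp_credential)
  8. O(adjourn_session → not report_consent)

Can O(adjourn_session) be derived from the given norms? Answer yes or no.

Premise 8 is O(adjourn_session → not report_consent); even if O(not report_consent) held, inferring O(adjourn_session) would be affirming the consequent — invalid.
No other premise forces O(adjourn_session). An ideal world satisfying every premise can still have adjourn_session false, so O(adjourn_session) is not derivable.

No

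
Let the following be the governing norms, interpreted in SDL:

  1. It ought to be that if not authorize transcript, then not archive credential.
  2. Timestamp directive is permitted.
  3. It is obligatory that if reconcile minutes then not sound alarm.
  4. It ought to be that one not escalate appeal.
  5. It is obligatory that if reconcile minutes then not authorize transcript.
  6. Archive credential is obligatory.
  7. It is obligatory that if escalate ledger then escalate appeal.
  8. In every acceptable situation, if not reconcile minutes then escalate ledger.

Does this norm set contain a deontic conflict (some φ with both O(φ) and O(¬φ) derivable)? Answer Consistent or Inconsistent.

From premise 6 we have O(archive_credential).
The contrapositive of premise 1 (O(¬authorize_transcript → ¬archive_credential)) is O(archive_credential → authorize_transcript), and O(archive_credential) is already established, so O(authorize_transcript).
Premise 5, O(reconcile_minutes → ¬authorize_transcript), contraposes to O(authorize_transcript → ¬reconcile_minutes); with O(authorize_transcript) we get O(¬reconcile_minutes).
From O(¬reconcile_minutes) and premise 8, O(¬reconcile_minutes → escalate_ledger), we obtain O(escalate_ledger).
Applying K to premise 7 (O(escalate_ledger → escalate_appeal)) and O(escalate_ledger) yields O(escalate_appeal).
However, premise 4 gives O(¬escalate_appeal).
We now have both O(escalate_appeal) and O(¬escalate_appeal) — escalate_appeal is simultaneously obligatory and forbidden, violating the D-axiom.

Inconsistent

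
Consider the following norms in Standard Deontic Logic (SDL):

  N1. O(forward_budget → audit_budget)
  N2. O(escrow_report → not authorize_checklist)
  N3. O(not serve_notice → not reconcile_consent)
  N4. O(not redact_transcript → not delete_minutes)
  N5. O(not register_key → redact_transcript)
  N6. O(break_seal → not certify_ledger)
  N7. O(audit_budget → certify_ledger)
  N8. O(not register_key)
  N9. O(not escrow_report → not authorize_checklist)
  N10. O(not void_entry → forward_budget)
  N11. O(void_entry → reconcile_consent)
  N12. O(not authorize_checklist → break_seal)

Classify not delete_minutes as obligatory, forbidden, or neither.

Neither

Premise 4 is O(not redact_transcript → not delete_minutes), but O(not redact_transcript) is not derivable from the premises, so it does not yield O(not delete_minutes).
No premise or chain of K-axiom applications forces O(not delete_minutes), and none forces O(delete_minutes). So not delete_minutes is neither obligatory nor forbidden under these norms.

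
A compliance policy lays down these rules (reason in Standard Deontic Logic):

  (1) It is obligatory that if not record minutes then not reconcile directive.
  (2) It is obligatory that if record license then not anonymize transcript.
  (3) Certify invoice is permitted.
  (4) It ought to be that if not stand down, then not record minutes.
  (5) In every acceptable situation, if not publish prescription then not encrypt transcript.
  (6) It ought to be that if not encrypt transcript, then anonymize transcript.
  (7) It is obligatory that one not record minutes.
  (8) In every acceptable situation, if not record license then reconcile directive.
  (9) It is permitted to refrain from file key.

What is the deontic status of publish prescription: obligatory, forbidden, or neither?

Premise 7 gives O(¬record_minutes).
Applying K to premise 1 (O(¬record_minutes → ¬reconcile_directive)) and O(¬record_minutes) yields O(¬reconcile_directive).
Premise 8 is O(¬record_license → reconcile_directive); contrapositively O(¬reconcile_directive → record_license). Since O(¬reconcile_directive) holds, K gives O(record_license).
Applying K to premise 2 (O(record_license → ¬anonymize_transcript)) and O(record_license) yields O(¬anonymize_transcript).
Premise 6, O(¬encrypt_transcript → anonymize_transcript), contraposes to O(¬anonymize_transcript → encrypt_transcript); with O(¬anonymize_transcript) we get O(encrypt_transcript).
Premise 5 is O(¬publish_prescription → ¬encrypt_transcript); contrapositively O(encrypt_transcript → publish_prescription). Since O(encrypt_transcript) holds, K gives O(publish_prescription).
Premises 3, 4, 9 do not contribute to this derivation.
Hence publish_prescription is obligatory.

Obligatory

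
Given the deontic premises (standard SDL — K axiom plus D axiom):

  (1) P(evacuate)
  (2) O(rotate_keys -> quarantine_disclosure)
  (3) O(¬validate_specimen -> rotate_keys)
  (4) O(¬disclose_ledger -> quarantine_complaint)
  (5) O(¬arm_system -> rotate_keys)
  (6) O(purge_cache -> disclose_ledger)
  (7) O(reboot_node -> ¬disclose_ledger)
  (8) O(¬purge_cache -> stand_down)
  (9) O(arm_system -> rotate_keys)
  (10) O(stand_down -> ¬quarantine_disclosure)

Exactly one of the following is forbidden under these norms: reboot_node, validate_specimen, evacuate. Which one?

Premises 5 and 9 are O(¬arm_system -> rotate_keys) and O(arm_system -> rotate_keys); every ideal world satisfies ¬arm_system or arm_system, so in either case rotate_keys holds — hence O(rotate_keys).
With premise 2, O(rotate_keys -> quarantine_disclosure), the K-axiom yields O(quarantine_disclosure).
Premise 10 is O(stand_down -> ¬quarantine_disclosure); contrapositively O(quarantine_disclosure -> ¬stand_down). Since O(quarantine_disclosure) holds, K gives O(¬stand_down).
The contrapositive of premise 8 (O(¬purge_cache -> stand_down)) is O(¬stand_down -> purge_cache), and O(¬stand_down) is already established, so O(purge_cache).
With premise 6, O(purge_cache -> disclose_ledger), the K-axiom yields O(disclose_ledger).
The contrapositive of premise 7 (O(reboot_node -> ¬disclose_ledger)) is O(disclose_ledger -> ¬reboot_node), and O(disclose_ledger) is already established, so O(¬reboot_node).
So O(¬reboot_node) holds, i.e. reboot_node is forbidden. None of the other listed options is forbidden under the premises.

reboot_node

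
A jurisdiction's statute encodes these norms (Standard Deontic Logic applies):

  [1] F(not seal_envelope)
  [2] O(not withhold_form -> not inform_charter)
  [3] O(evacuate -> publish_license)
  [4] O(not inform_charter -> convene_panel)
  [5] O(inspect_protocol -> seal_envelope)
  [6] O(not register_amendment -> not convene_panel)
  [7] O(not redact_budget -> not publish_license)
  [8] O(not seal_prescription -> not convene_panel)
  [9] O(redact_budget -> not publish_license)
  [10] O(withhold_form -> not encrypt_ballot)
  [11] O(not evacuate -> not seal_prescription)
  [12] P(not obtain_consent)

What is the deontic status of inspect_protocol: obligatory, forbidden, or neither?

Neither

Premise 5 is O(inspect_protocol -> seal_envelope); even if O(seal_envelope) held, inferring O(inspect_protocol) would be affirming the consequent — invalid.
No premise or chain of K-axiom applications forces O(inspect_protocol), and none forces O(not inspect_protocol). So inspect_protocol is neither obligatory nor forbidden under these norms.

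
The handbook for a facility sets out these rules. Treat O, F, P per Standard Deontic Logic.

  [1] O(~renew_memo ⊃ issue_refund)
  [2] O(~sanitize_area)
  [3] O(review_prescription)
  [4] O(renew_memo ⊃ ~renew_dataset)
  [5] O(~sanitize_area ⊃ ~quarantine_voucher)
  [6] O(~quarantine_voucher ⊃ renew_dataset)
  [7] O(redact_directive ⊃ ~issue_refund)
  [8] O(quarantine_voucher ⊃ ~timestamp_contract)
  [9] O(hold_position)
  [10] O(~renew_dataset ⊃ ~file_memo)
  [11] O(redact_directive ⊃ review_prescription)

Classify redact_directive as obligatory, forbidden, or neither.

Forbidden

From premise 2 we have O(~sanitize_area).
From O(~sanitize_area) and premise 5, O(~sanitize_area ⊃ ~quarantine_voucher), we obtain O(~quarantine_voucher).
With premise 6, O(~quarantine_voucher ⊃ renew_dataset), the K-axiom yields O(renew_dataset).
Premise 4, O(renew_memo ⊃ ~renew_dataset), contraposes to O(renew_dataset ⊃ ~renew_memo); with O(renew_dataset) we get O(~renew_memo).
Premise 1 is O(~renew_memo ⊃ issue_refund); since O(~renew_memo), deontic closure gives O(issue_refund).
The contrapositive of premise 7 (O(redact_directive ⊃ ~issue_refund)) is O(issue_refund ⊃ ~redact_directive), and O(issue_refund) is already established, so O(~redact_directive).
Premises 3, 8, 9, 10, 11 do not contribute to this derivation.
Thus O(~redact_directive), which is F(redact_directive): redact_directive is forbidden.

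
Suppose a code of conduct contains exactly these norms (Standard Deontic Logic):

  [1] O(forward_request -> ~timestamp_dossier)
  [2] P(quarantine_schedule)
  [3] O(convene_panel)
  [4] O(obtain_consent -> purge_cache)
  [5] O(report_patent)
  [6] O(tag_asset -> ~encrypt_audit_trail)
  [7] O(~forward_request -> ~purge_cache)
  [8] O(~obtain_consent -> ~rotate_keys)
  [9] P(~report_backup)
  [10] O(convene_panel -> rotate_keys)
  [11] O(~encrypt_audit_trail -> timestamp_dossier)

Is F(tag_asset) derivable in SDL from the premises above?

Yes

Premise 3 gives O(convene_panel).
From O(convene_panel) and premise 10, O(convene_panel -> rotate_keys), we obtain O(rotate_keys).
The contrapositive of premise 8 (O(~obtain_consent -> ~rotate_keys)) is O(rotate_keys -> obtain_consent), and O(rotate_keys) is already established, so O(obtain_consent).
From O(obtain_consent) and premise 4, O(obtain_consent -> purge_cache), we obtain O(purge_cache).
The contrapositive of premise 7 (O(~forward_request -> ~purge_cache)) is O(purge_cache -> forward_request), and O(purge_cache) is already established, so O(forward_request).
From O(forward_request) and premise 1, O(forward_request -> ~timestamp_dossier), we obtain O(~timestamp_dossier).
Premise 11 is O(~encrypt_audit_trail -> timestamp_dossier); contrapositively O(~timestamp_dossier -> encrypt_audit_trail). Since O(~timestamp_dossier) holds, K gives O(encrypt_audit_trail).
The contrapositive of premise 6 (O(tag_asset -> ~encrypt_audit_trail)) is O(encrypt_audit_trail -> ~tag_asset), and O(encrypt_audit_trail) is already established, so O(~tag_asset).
Premises 2, 5, 9 do not contribute to this derivation.
So O(~tag_asset) holds, i.e. F(tag_asset). The claim follows.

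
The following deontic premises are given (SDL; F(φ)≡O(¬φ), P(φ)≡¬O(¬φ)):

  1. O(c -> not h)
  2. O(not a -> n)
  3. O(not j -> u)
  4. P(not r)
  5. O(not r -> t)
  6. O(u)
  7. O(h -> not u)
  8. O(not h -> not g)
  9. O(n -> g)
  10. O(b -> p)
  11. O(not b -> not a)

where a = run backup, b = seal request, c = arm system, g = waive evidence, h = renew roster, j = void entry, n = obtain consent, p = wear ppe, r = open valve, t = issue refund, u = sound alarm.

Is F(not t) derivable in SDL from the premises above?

Premise 5 is O(not r -> t), but O(not r) is not derivable from the premises (the permission P(not r) asserts only not O(r), not O(not r)), so it does not yield O(t).
No other premise forces O(t). An ideal world satisfying every premise can still have not t true, so F(not t) is not derivable.

No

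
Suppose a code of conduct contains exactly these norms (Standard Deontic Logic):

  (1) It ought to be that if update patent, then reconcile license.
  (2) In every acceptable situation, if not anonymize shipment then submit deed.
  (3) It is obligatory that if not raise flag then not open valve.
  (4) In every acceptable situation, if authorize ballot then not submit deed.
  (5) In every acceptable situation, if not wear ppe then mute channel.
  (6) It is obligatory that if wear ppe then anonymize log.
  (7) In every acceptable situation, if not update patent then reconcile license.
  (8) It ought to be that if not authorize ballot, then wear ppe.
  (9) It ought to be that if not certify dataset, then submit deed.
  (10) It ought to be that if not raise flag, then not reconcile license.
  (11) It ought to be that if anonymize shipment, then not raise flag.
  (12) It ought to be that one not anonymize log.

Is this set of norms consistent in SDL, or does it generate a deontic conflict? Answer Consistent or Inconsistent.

Inconsistent

Premises 1 and 7 are O(update_patent → reconcile_license) and O(¬update_patent → reconcile_license); every ideal world satisfies update_patent or ¬update_patent, so in either case reconcile_license holds — hence O(reconcile_license).
The contrapositive of premise 10 (O(¬raise_flag → ¬reconcile_license)) is O(reconcile_license → raise_flag), and O(reconcile_license) is already established, so O(raise_flag).
Premise 11 is O(anonymize_shipment → ¬raise_flag); contrapositively O(raise_flag → ¬anonymize_shipment). Since O(raise_flag) holds, K gives O(¬anonymize_shipment).
With premise 2, O(¬anonymize_shipment → submit_deed), the K-axiom yields O(submit_deed).
Premise 4 is O(authorize_ballot → ¬submit_deed); contrapositively O(submit_deed → ¬authorize_ballot). Since O(submit_deed) holds, K gives O(¬authorize_ballot).
Premise 8 is O(¬authorize_ballot → wear_ppe); since O(¬authorize_ballot), deontic closure gives O(wear_ppe).
From O(wear_ppe) and premise 6, O(wear_ppe → anonymize_log), we obtain O(anonymize_log).
Yet premise 12 states O(¬anonymize_log).
We now have both O(anonymize_log) and O(¬anonymize_log) — anonymize_log is simultaneously obligatory and forbidden, violating the D-axiom.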